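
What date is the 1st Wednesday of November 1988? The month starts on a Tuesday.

2 November 1988

November 1988 begins on a Tuesday, so the first Wednesday is November 2 (1 day later).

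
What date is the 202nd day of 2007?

January has 31 days (202 − 31 = 171 remain).
February has 28 days (171 − 28 = 143 remain).
March has 31 days (143 − 31 = 112 remain).
April has 30 days (112 − 30 = 82 remain).
May has 31 days (82 − 31 = 51 remain).
June has 30 days (51 − 30 = 21 remain).
21 into July → July 21.

July 21, 2007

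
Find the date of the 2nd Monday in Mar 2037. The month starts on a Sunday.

Mar 2037 begins on a Sunday, so the first Monday is Mar 2 (1 day later).
The 2nd Monday is 1 weeks later: 2 + 7 = 9.

Mar 9, 2037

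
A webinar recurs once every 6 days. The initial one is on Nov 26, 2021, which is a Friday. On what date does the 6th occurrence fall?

Dec 26, 2021

The 6th occurrence is 5 intervals after the first: 5 × 6 = 30 days after Nov 26, 2021.
Nov has 30 days — 4 days to the end of Nov leaves 26.
26 days into Dec → Dec 26, 2021.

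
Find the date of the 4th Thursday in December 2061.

2061-12-22

December 2061 begins on a Thursday, so the first Thursday is December 1.
The 4th Thursday is 3 weeks later: 1 + 21 = 22.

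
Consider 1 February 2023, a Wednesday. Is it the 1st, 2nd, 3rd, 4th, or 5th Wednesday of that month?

1st

Day 1 falls in week ⌈1/7⌉ of the month.
Days 1–7 hold the 1st Wednesday, 8–14 the 2nd, 15–21 the 3rd, 22–28 the 4th, 29–31 the 5th.
1 is in the range for the 1st.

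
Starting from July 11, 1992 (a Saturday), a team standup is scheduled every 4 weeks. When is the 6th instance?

The 6th occurrence is 5 intervals after the first: 5 × 28 = 140 days after July 11, 1992.
July has 31 days — 20 days to the end of July leaves 120.
August has 31 days (89 left).
September has 30 days (59 left).
October has 31 days (28 left).
28 days into November → November 28, 1992.

November 28, 1992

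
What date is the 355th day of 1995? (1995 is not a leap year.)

January has 31 days (355 − 31 = 324 remain).
February has 28 days (324 − 28 = 296 remain).
March has 31 days (296 − 31 = 265 remain).
April has 30 days (265 − 30 = 235 remain).
May has 31 days (235 − 31 = 204 remain).
June has 30 days (204 − 30 = 174 remain).
July has 31 days (174 − 31 = 143 remain).
August has 31 days (143 − 31 = 112 remain).
September has 30 days (112 − 30 = 82 remain).
October has 31 days (82 − 31 = 51 remain).
November has 30 days (51 − 30 = 21 remain).
21 into December → December 21.

1995-12-21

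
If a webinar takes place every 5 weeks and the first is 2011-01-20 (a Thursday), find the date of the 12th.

The 12th occurrence is 11 intervals after the first: 11 × 35 = 385 days after 2011-01-20.
January has 31 days — 11 days to the end of January leaves 374.
February has 28 days (346 left).
March has 31 days (315 left).
April has 30 days (285 left).
May has 31 days (254 left).
June has 30 days (224 left).
July has 31 days (193 left).
August has 31 days (162 left).
September has 30 days (132 left).
October has 31 days (101 left).
November has 30 days (71 left).
December has 31 days (40 left).
January has 31 days (9 left).
9 days into February → 2012-02-09.

2012-02-09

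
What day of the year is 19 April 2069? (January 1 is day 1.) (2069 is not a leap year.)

Days in months before April: 31 + 28 + 31 = 90.
Plus 19 days into April → day 109.

109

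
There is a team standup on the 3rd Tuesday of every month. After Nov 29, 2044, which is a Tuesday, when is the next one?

Dec 20, 2044

Nov 2044 starts on a Tuesday; its first Tuesday is the 1st, so the 3rd Tuesday is the 15th — Nov 15, 2044.
That is not after Nov 29, 2044, so look at Dec 2044.
Dec 2044 starts on a Thursday; its first Tuesday is the 6th, so the 3rd Tuesday is the 20th — Dec 20, 2044.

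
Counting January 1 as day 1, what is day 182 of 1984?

January has 31 days (182 − 31 = 151 remain).
February has 29 days (151 − 29 = 122 remain).
March has 31 days (122 − 31 = 91 remain).
April has 30 days (91 − 30 = 61 remain).
May has 31 days (61 − 31 = 30 remain).
30 into June → June 30.

1984-06-30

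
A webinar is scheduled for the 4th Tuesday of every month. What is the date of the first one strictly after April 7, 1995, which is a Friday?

April 25, 1995

April 1995 starts on a Saturday; its first Tuesday is the 4th, so the 4th Tuesday is the 25th — April 25, 1995.
April 25, 1995 is after April 7, 1995, so that is the next one.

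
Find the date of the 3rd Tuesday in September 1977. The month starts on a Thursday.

September 1977 begins on a Thursday, so the first Tuesday is September 6 (5 days later).
The 3rd Tuesday is 2 weeks later: 6 + 14 = 20.

September 20, 1977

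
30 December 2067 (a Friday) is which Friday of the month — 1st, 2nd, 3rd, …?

Day 30 falls in week ⌈30/7⌉ of the month.
Days 1–7 hold the 1st Friday, 8–14 the 2nd, 15–21 the 3rd, 22–28 the 4th, 29–31 the 5th.
30 is in the range for the 5th.

5th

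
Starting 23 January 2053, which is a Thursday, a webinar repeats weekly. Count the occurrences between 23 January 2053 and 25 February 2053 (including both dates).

5

Occurrences land 7·i days after 23 January 2053 for i = 0, 1, 2, …
The window opens on the start date, so the first occurrence inside is #1 on 23 January 2053.
25 February 2053 is 33 days after the start; 33 ÷ 7 = 4 remainder 5. Last occurrence in the window: #5 on 20 February 2053.
Occurrences #1 through #5: 5 in total.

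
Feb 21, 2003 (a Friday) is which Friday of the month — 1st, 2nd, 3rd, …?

3rd

Day 21 falls in week ⌈21/7⌉ of the month.
Days 1–7 hold the 1st Friday, 8–14 the 2nd, 15–21 the 3rd, 22–28 the 4th, 29–31 the 5th.
21 is in the range for the 3rd.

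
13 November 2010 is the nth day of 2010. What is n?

Days in months before November: 31 + 28 + 31 + 30 + 31 + 30 + 31 + 31 + 30 + 31 = 304.
Plus 13 days into November → day 317.

317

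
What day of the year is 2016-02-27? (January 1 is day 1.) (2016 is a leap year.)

58

Days in months before February: 31 = 31.
Plus 27 days into February → day 58.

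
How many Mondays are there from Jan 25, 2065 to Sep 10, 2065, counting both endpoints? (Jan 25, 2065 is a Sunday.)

33

Jan 25, 2065 is a Sunday; the first Monday on or after it is Jan 26, 2065 (1 day later).
From Jan 26, 2065 to Sep 10, 2065: 5 + 28 + 31 + 30 + 31 + 30 + 31 + 31 + 10 = 227 days (rest of Jan, Feb, Mar, Apr, May, Jun, Jul, Aug, Sep).
227 ÷ 7 = 32 full weeks with remainder 3, so 32 more Mondays after the first → 33.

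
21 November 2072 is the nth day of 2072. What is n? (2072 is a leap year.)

326

Days in months before November: 31 + 29 + 31 + 30 + 31 + 30 + 31 + 31 + 30 + 31 = 305.
Plus 21 days into November → day 326.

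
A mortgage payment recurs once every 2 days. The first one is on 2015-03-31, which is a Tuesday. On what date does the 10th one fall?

2015-04-18

The 10th occurrence is 9 intervals after the first: 9 × 2 = 18 days after 2015-03-31.
March has 31 days — 0 days to the end of March leaves 18.
18 days into April → 2015-04-18.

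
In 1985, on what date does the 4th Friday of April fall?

1985-04-26

April 1985 begins on a Monday, so the first Friday is April 5 (4 days later).
The 4th Friday is 3 weeks later: 5 + 21 = 26.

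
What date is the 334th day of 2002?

January has 31 days (334 − 31 = 303 remain).
February has 28 days (303 − 28 = 275 remain).
March has 31 days (275 − 31 = 244 remain).
April has 30 days (244 − 30 = 214 remain).
May has 31 days (214 − 31 = 183 remain).
June has 30 days (183 − 30 = 153 remain).
July has 31 days (153 − 31 = 122 remain).
August has 31 days (122 − 31 = 91 remain).
September has 30 days (91 − 30 = 61 remain).
October has 31 days (61 − 31 = 30 remain).
30 into November → November 30.

November 30, 2002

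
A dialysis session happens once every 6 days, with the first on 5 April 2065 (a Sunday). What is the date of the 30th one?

26 September 2065

The 30th occurrence is 29 intervals after the first: 29 × 6 = 174 days after 5 April 2065.
April has 30 days — 25 days to the end of April leaves 149.
May has 31 days (118 left).
June has 30 days (88 left).
July has 31 days (57 left).
August has 31 days (26 left).
26 days into September → 26 September 2065.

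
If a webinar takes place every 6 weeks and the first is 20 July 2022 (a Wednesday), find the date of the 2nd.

The 2nd occurrence is 1 interval after the first: 1 × 42 = 42 days after 20 July 2022.
July has 31 days — 11 days to the end of July leaves 31.
31 days into August → 31 August 2022.

31 August 2022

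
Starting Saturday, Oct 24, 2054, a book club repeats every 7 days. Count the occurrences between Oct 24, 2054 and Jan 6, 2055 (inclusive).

Occurrences land 7·i days after Oct 24, 2054 for i = 0, 1, 2, …
The window opens on the start date, so the first occurrence inside is #1 on Oct 24, 2054.
Jan 6, 2055 is 74 days after the start; 74 ÷ 7 = 10 remainder 4. Last occurrence in the window: #11 on Jan 2, 2055.
Occurrences #1 through #11: 11 in total.

11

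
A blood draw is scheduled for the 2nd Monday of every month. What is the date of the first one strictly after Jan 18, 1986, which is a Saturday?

Jan 1986 starts on a Wednesday; its first Monday is the 6th, so the 2nd Monday is the 13th — Jan 13, 1986.
That is not after Jan 18, 1986, so look at Feb 1986.
Feb 1986 starts on a Saturday; its first Monday is the 3rd, so the 2nd Monday is the 10th — Feb 10, 1986.

Feb 10, 1986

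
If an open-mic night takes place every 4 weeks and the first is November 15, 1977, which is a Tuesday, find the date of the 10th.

The 10th occurrence is 9 intervals after the first: 9 × 28 = 252 days after November 15, 1977.
November has 30 days — 15 days to the end of November leaves 237.
December has 31 days (206 left).
January has 31 days (175 left).
February has 28 days (147 left).
March has 31 days (116 left).
April has 30 days (86 left).
May has 31 days (55 left).
June has 30 days (25 left).
25 days into July → July 25, 1978.

July 25, 1978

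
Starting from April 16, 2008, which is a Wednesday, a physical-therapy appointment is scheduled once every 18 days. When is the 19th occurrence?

March 6, 2009

The 19th occurrence is 18 intervals after the first: 18 × 18 = 324 days after April 16, 2008.
April has 30 days — 14 days to the end of April leaves 310.
May has 31 days (279 left).
June has 30 days (249 left).
July has 31 days (218 left).
August has 31 days (187 left).
September has 30 days (157 left).
October has 31 days (126 left).
November has 30 days (96 left).
December has 31 days (65 left).
January has 31 days (34 left).
February has 28 days (6 left).
6 days into March → March 6, 2009.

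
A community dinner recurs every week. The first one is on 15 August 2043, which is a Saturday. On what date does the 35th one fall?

The 35th occurrence is 34 intervals after the first: 34 × 7 = 238 days after 15 August 2043.
August has 31 days — 16 days to the end of August leaves 222.
September has 30 days (192 left).
October has 31 days (161 left).
November has 30 days (131 left).
December has 31 days (100 left).
January has 31 days (69 left).
February has 29 days (40 left).
March has 31 days (9 left).
9 days into April → 9 April 2044.

9 April 2044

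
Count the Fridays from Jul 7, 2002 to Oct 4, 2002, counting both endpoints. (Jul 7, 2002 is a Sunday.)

Jul 7, 2002 is a Sunday; the first Friday on or after it is Jul 12, 2002 (5 days later).
From Jul 12, 2002 to Oct 4, 2002: 19 + 31 + 30 + 4 = 84 days (rest of Jul, Aug, Sep, Oct).
84 ÷ 7 = 12 full weeks with remainder 0, so 12 more Fridays after the first → 13.

13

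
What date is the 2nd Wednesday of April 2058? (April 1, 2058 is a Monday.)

April 2058 begins on a Monday, so the first Wednesday is April 3 (2 days later).
The 2nd Wednesday is 1 weeks later: 3 + 7 = 10.

2058-04-10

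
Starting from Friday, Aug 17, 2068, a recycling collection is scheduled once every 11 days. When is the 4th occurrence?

The 4th occurrence is 3 intervals after the first: 3 × 11 = 33 days after Aug 17, 2068.
Aug has 31 days — 14 days to the end of Aug leaves 19.
19 days into Sep → Sep 19, 2068.

Sep 19, 2068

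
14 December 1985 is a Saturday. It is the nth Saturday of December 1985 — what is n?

Day 14 falls in week ⌈14/7⌉ of the month.
Days 1–7 hold the 1st Saturday, 8–14 the 2nd, 15–21 the 3rd, 22–28 the 4th, 29–31 the 5th.
14 is in the range for the 2nd.

2nd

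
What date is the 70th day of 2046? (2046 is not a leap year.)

January has 31 days (70 − 31 = 39 remain).
February has 28 days (39 − 28 = 11 remain).
11 into March → March 11.

2046-03-11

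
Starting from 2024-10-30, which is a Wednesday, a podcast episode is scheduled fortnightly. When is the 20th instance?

2025-07-23

The 20th occurrence is 19 intervals after the first: 19 × 14 = 266 days after 2024-10-30.
October has 31 days — 1 day to the end of October leaves 265.
November has 30 days (235 left).
December has 31 days (204 left).
January has 31 days (173 left).
February has 28 days (145 left).
March has 31 days (114 left).
April has 30 days (84 left).
May has 31 days (53 left).
June has 30 days (23 left).
23 days into July → 2025-07-23.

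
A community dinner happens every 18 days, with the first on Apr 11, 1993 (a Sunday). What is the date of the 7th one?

Jul 28, 1993

The 7th occurrence is 6 intervals after the first: 6 × 18 = 108 days after Apr 11, 1993.
Apr has 30 days — 19 days to the end of Apr leaves 89.
May has 31 days (58 left).
Jun has 30 days (28 left).
28 days into Jul → Jul 28, 1993.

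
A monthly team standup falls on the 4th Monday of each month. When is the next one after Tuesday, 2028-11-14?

November 2028 starts on a Wednesday; its first Monday is the 6th, so the 4th Monday is the 27th — 2028-11-27.
2028-11-27 is after 2028-11-14, so that is the next one.

2028-11-27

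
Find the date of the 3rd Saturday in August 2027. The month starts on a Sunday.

21 August 2027

August 2027 begins on a Sunday, so the first Saturday is August 7 (6 days later).
The 3rd Saturday is 2 weeks later: 7 + 14 = 21.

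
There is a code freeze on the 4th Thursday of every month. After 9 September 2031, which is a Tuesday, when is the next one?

September 2031 starts on a Monday; its first Thursday is the 4th, so the 4th Thursday is the 25th — 25 September 2031.
25 September 2031 is after 9 September 2031, so that is the next one.

25 September 2031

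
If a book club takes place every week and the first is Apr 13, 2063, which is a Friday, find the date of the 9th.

Jun 8, 2063

The 9th occurrence is 8 intervals after the first: 8 × 7 = 56 days after Apr 13, 2063.
Apr has 30 days — 17 days to the end of Apr leaves 39.
May has 31 days (8 left).
8 days into Jun → Jun 8, 2063.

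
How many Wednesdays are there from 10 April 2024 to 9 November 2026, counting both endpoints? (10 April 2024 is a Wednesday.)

135

10 April 2024 is a Wednesday; the first Wednesday on or after it is 10 April 2024.
From 10 April 2024 to 9 November 2026: 265 + 365 + 313 = 943 days (rest of 2024, 2025, to 9 November 2026 in 2026).
943 ÷ 7 = 134 full weeks with remainder 5, so 134 more Wednesdays after the first → 135.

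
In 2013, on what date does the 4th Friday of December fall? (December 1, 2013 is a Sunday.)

December 2013 begins on a Sunday, so the first Friday is December 6 (5 days later).
The 4th Friday is 3 weeks later: 6 + 21 = 27.

2013-12-27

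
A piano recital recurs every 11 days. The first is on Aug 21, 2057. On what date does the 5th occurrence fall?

Oct 4, 2057

The 5th occurrence is 4 intervals after the first: 4 × 11 = 44 days after Aug 21, 2057.
Aug has 31 days — 10 days to the end of Aug leaves 34.
Sep has 30 days (4 left).
4 days into Oct → Oct 4, 2057.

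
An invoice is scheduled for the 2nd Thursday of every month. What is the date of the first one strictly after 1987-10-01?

October 1987 starts on a Thursday; its first Thursday is the 1st, so the 2nd Thursday is the 8th — 1987-10-08.
1987-10-08 is after 1987-10-01, so that is the next one.

1987-10-08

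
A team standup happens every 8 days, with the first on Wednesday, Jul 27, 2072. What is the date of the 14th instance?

Nov 8, 2072

The 14th occurrence is 13 intervals after the first: 13 × 8 = 104 days after Jul 27, 2072.
Jul has 31 days — 4 days to the end of Jul leaves 100.
Aug has 31 days (69 left).
Sep has 30 days (39 left).
Oct has 31 days (8 left).
8 days into Nov → Nov 8, 2072.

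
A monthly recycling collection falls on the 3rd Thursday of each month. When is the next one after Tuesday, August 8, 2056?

August 2056 starts on a Tuesday; its first Thursday is the 3rd, so the 3rd Thursday is the 17th — August 17, 2056.
August 17, 2056 is after August 8, 2056, so that is the next one.

August 17, 2056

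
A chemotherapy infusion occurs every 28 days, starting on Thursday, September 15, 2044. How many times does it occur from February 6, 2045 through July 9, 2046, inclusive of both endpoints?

18

Occurrences land 28·i days after September 15, 2044 for i = 0, 1, 2, …
February 6, 2045 is 144 days after the start; 144 ÷ 28 = 5 remainder 4; since the remainder is 4, round up to i = 6. First occurrence in the window: #7 on March 2, 2045 (6×28 = 168 days in).
July 9, 2046 is 662 days after the start; 662 ÷ 28 = 23 remainder 18. Last occurrence in the window: #24 on June 21, 2046.
Occurrences #7 through #24: 18 in total.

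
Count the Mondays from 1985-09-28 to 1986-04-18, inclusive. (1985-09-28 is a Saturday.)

29

1985-09-28 is a Saturday; the first Monday on or after it is 1985-09-30 (2 days later).
From 1985-09-30 to 1986-04-18: 0 + 31 + 30 + 31 + 31 + 28 + 31 + 18 = 200 days (rest of September, October, November, December, January, February, March, April).
200 ÷ 7 = 28 full weeks with remainder 4, so 28 more Mondays after the first → 29.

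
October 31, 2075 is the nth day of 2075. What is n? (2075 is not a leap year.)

304

Days in months before October: 31 + 28 + 31 + 30 + 31 + 30 + 31 + 31 + 30 = 273.
Plus 31 days into October → day 304.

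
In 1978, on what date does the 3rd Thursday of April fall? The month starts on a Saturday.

April 1978 begins on a Saturday, so the first Thursday is April 6 (5 days later).
The 3rd Thursday is 2 weeks later: 6 + 14 = 20.

1978-04-20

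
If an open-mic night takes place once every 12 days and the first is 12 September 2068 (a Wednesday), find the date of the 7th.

23 November 2068

The 7th occurrence is 6 intervals after the first: 6 × 12 = 72 days after 12 September 2068.
September has 30 days — 18 days to the end of September leaves 54.
October has 31 days (23 left).
23 days into November → 23 November 2068.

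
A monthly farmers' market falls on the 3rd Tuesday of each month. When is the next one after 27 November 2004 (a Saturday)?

November 2004 starts on a Monday; its first Tuesday is the 2nd, so the 3rd Tuesday is the 16th — 16 November 2004.
That is not after 27 November 2004, so look at December 2004.
December 2004 starts on a Wednesday; its first Tuesday is the 7th, so the 3rd Tuesday is the 21st — 21 December 2004.

21 December 2004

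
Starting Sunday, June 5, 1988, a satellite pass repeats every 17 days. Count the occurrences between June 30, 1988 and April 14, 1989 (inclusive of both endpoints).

17

Occurrences land 17·i days after June 5, 1988 for i = 0, 1, 2, …
June 30, 1988 is 25 days after the start; 25 ÷ 17 = 1 remainder 8; since the remainder is 8, round up to i = 2. First occurrence in the window: #3 on July 9, 1988 (2×17 = 34 days in).
April 14, 1989 is 313 days after the start; 313 ÷ 17 = 18 remainder 7. Last occurrence in the window: #19 on April 7, 1989.
Occurrences #3 through #19: 17 in total.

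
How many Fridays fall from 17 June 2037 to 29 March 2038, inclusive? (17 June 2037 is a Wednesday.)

41

17 June 2037 is a Wednesday; the first Friday on or after it is 19 June 2037 (2 days later).
From 19 June 2037 to 29 March 2038: 11 + 31 + 31 + 30 + 31 + 30 + 31 + 31 + 28 + 29 = 283 days (rest of June, July, August, September, October, November, December, January, February, March).
283 ÷ 7 = 40 full weeks with remainder 3, so 40 more Fridays after the first → 41.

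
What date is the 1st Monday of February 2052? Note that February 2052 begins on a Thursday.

2052-02-05

February 2052 begins on a Thursday, so the first Monday is February 5 (4 days later).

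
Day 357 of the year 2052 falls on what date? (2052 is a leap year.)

2052-12-22

January has 31 days (357 − 31 = 326 remain).
February has 29 days (326 − 29 = 297 remain).
March has 31 days (297 − 31 = 266 remain).
April has 30 days (266 − 30 = 236 remain).
May has 31 days (236 − 31 = 205 remain).
June has 30 days (205 − 30 = 175 remain).
July has 31 days (175 − 31 = 144 remain).
August has 31 days (144 − 31 = 113 remain).
September has 30 days (113 − 30 = 83 remain).
October has 31 days (83 − 31 = 52 remain).
November has 30 days (52 − 30 = 22 remain).
22 into December → December 22.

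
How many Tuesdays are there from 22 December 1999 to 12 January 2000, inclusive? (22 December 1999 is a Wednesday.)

3

22 December 1999 is a Wednesday; the first Tuesday on or after it is 28 December 1999 (6 days later).
From 28 December 1999 to 12 January 2000: 3 + 12 = 15 days (rest of December, January).
15 ÷ 7 = 2 full weeks with remainder 1, so 2 more Tuesdays after the first → 3.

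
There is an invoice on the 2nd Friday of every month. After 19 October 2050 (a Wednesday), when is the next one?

October 2050 starts on a Saturday; its first Friday is the 7th, so the 2nd Friday is the 14th — 14 October 2050.
That is not after 19 October 2050, so look at November 2050.
November 2050 starts on a Tuesday; its first Friday is the 4th, so the 2nd Friday is the 11th — 11 November 2050.

11 November 2050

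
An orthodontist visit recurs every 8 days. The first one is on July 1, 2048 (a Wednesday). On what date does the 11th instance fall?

The 11th occurrence is 10 intervals after the first: 10 × 8 = 80 days after July 1, 2048.
July has 31 days — 30 days to the end of July leaves 50.
August has 31 days (19 left).
19 days into September → September 19, 2048.

September 19, 2048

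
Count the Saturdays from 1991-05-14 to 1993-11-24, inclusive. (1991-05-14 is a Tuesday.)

1991-05-14 is a Tuesday; the first Saturday on or after it is 1991-05-18 (4 days later).
From 1991-05-18 to 1993-11-24: 227 + 366 + 328 = 921 days (rest of 1991, 1992, to 1993-11-24 in 1993).
921 ÷ 7 = 131 full weeks with remainder 4, so 131 more Saturdays after the first → 132.

132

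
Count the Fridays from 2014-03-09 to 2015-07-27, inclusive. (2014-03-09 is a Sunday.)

2014-03-09 is a Sunday; the first Friday on or after it is 2014-03-14 (5 days later).
From 2014-03-14 to 2015-07-27: 292 + 208 = 500 days (rest of 2014, to 2015-07-27 in 2015).
500 ÷ 7 = 71 full weeks with remainder 3, so 71 more Fridays after the first → 72.

72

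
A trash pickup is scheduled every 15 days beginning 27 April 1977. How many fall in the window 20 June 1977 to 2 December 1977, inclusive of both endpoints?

11

Occurrences land 15·i days after 27 April 1977 for i = 0, 1, 2, …
20 June 1977 is 54 days after the start; 54 ÷ 15 = 3 remainder 9; since the remainder is 9, round up to i = 4. First occurrence in the window: #5 on 26 June 1977 (4×15 = 60 days in).
2 December 1977 is 219 days after the start; 219 ÷ 15 = 14 remainder 9. Last occurrence in the window: #15 on 23 November 1977.
Occurrences #5 through #15: 11 in total.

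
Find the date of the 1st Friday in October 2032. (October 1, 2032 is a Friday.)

October 2032 begins on a Friday, so the first Friday is October 1.

1 October 2032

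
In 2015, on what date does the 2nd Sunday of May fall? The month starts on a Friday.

10 May 2015

May 2015 begins on a Friday, so the first Sunday is May 3 (2 days later).
The 2nd Sunday is 1 weeks later: 3 + 7 = 10.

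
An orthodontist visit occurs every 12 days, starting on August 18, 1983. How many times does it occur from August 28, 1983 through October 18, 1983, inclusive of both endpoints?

5

Occurrences land 12·i days after August 18, 1983 for i = 0, 1, 2, …
August 28, 1983 is 10 days after the start; 10 ÷ 12 = 0 remainder 10; since the remainder is 10, round up to i = 1. First occurrence in the window: #2 on August 30, 1983 (1×12 = 12 days in).
October 18, 1983 is 61 days after the start; 61 ÷ 12 = 5 remainder 1. Last occurrence in the window: #6 on October 17, 1983.
Occurrences #2 through #6: 5 in total.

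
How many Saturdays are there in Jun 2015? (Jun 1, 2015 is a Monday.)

Jun 1, 2015 is a Monday; the first Saturday on or after it is Jun 6, 2015 (5 days later).
From Jun 6, 2015 to Jun 30, 2015 is 30 − 6 = 24 days.
24 ÷ 7 = 3 full weeks with remainder 3, so 3 more Saturdays after the first → 4.

4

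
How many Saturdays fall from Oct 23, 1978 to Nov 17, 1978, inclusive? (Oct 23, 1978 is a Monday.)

Oct 23, 1978 is a Monday; the first Saturday on or after it is Oct 28, 1978 (5 days later).
From Oct 28, 1978 to Nov 17, 1978: 3 + 17 = 20 days (rest of Oct, Nov).
20 ÷ 7 = 2 full weeks with remainder 6, so 2 more Saturdays after the first → 3.

3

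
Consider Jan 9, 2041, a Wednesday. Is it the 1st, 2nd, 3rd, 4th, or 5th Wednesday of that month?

2nd

Day 9 falls in week ⌈9/7⌉ of the month.
Days 1–7 hold the 1st Wednesday, 8–14 the 2nd, 15–21 the 3rd, 22–28 the 4th, 29–31 the 5th.
9 is in the range for the 2nd.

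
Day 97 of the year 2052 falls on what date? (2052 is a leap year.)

April 6, 2052

January has 31 days (97 − 31 = 66 remain).
February has 29 days (66 − 29 = 37 remain).
March has 31 days (37 − 31 = 6 remain).
6 into April → April 6.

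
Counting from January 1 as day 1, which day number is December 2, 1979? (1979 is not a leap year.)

336

Days in months before December: 31 + 28 + 31 + 30 + 31 + 30 + 31 + 31 + 30 + 31 + 30 = 334.
Plus 2 days into December → day 336.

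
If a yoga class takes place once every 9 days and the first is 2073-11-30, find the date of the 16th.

The 16th occurrence is 15 intervals after the first: 15 × 9 = 135 days after 2073-11-30.
November has 30 days — 0 days to the end of November leaves 135.
December has 31 days (104 left).
January has 31 days (73 left).
February has 28 days (45 left).
March has 31 days (14 left).
14 days into April → 2074-04-14.

2074-04-14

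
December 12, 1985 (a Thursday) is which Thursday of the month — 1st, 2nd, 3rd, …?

Day 12 falls in week ⌈12/7⌉ of the month.
Days 1–7 hold the 1st Thursday, 8–14 the 2nd, 15–21 the 3rd, 22–28 the 4th, 29–31 the 5th.
12 is in the range for the 2nd.

2nd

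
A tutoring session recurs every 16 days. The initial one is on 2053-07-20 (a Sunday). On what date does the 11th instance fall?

The 11th occurrence is 10 intervals after the first: 10 × 16 = 160 days after 2053-07-20.
July has 31 days — 11 days to the end of July leaves 149.
August has 31 days (118 left).
September has 30 days (88 left).
October has 31 days (57 left).
November has 30 days (27 left).
27 days into December → 2053-12-27.

2053-12-27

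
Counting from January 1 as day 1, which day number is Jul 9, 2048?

Days in months before Jul: 31 + 29 + 31 + 30 + 31 + 30 = 182.
Plus 9 days into Jul → day 191.

191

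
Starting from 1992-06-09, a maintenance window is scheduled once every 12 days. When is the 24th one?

1993-03-12

The 24th occurrence is 23 intervals after the first: 23 × 12 = 276 days after 1992-06-09.
June has 30 days — 21 days to the end of June leaves 255.
July has 31 days (224 left).
August has 31 days (193 left).
September has 30 days (163 left).
October has 31 days (132 left).
November has 30 days (102 left).
December has 31 days (71 left).
January has 31 days (40 left).
February has 28 days (12 left).
12 days into March → 1993-03-12.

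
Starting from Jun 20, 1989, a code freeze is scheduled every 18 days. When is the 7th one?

The 7th occurrence is 6 intervals after the first: 6 × 18 = 108 days after Jun 20, 1989.
Jun has 30 days — 10 days to the end of Jun leaves 98.
Jul has 31 days (67 left).
Aug has 31 days (36 left).
Sep has 30 days (6 left).
6 days into Oct → Oct 6, 1989.

Oct 6, 1989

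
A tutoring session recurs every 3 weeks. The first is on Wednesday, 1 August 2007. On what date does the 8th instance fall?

The 8th occurrence is 7 intervals after the first: 7 × 21 = 147 days after 1 August 2007.
August has 31 days — 30 days to the end of August leaves 117.
September has 30 days (87 left).
October has 31 days (56 left).
November has 30 days (26 left).
26 days into December → 26 December 2007.

26 December 2007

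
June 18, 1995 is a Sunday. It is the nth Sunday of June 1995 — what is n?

3rd

Day 18 falls in week ⌈18/7⌉ of the month.
Days 1–7 hold the 1st Sunday, 8–14 the 2nd, 15–21 the 3rd, 22–28 the 4th, 29–31 the 5th.
18 is in the range for the 3rd.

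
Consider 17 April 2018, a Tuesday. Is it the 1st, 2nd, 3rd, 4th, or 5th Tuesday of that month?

3rd

Day 17 falls in week ⌈17/7⌉ of the month.
Days 1–7 hold the 1st Tuesday, 8–14 the 2nd, 15–21 the 3rd, 22–28 the 4th, 29–31 the 5th.
17 is in the range for the 3rd.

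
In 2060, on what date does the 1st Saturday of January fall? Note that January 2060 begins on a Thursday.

January 2060 begins on a Thursday, so the first Saturday is January 3 (2 days later).

3 January 2060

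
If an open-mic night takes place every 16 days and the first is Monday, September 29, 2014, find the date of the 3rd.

The 3rd occurrence is 2 intervals after the first: 2 × 16 = 32 days after September 29, 2014.
September has 30 days — 1 day to the end of September leaves 31.
31 days into October → October 31, 2014.

October 31, 2014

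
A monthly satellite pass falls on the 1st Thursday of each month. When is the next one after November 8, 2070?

November 2070 starts on a Saturday, so its 1st Thursday is November 6, 2070 (5 days in).
That is not after November 8, 2070, so look at December 2070.
December 2070 starts on a Monday, so its 1st Thursday is December 4, 2070 (3 days in).

December 4, 2070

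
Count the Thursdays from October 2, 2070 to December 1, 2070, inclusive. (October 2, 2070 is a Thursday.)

October 2, 2070 is a Thursday; the first Thursday on or after it is October 2, 2070.
From October 2, 2070 to December 1, 2070: 29 + 30 + 1 = 60 days (rest of October, November, December).
60 ÷ 7 = 8 full weeks with remainder 4, so 8 more Thursdays after the first → 9.

9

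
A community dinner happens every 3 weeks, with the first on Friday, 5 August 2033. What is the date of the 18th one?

The 18th occurrence is 17 intervals after the first: 17 × 21 = 357 days after 5 August 2033.
August has 31 days — 26 days to the end of August leaves 331.
September has 30 days (301 left).
October has 31 days (270 left).
November has 30 days (240 left).
December has 31 days (209 left).
January has 31 days (178 left).
February has 28 days (150 left).
March has 31 days (119 left).
April has 30 days (89 left).
May has 31 days (58 left).
June has 30 days (28 left).
28 days into July → 28 July 2034.

28 July 2034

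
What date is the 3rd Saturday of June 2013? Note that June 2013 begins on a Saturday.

June 2013 begins on a Saturday, so the first Saturday is June 1.
The 3rd Saturday is 2 weeks later: 1 + 14 = 15.

2013-06-15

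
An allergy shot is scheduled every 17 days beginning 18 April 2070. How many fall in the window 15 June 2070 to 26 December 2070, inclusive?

Occurrences land 17·i days after 18 April 2070 for i = 0, 1, 2, …
15 June 2070 is 58 days after the start; 58 ÷ 17 = 3 remainder 7; since the remainder is 7, round up to i = 4. First occurrence in the window: #5 on 25 June 2070 (4×17 = 68 days in).
26 December 2070 is 252 days after the start; 252 ÷ 17 = 14 remainder 14. Last occurrence in the window: #15 on 12 December 2070.
Occurrences #5 through #15: 11 in total.

11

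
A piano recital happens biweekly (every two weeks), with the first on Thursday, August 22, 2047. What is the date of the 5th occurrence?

October 17, 2047

The 5th occurrence is 4 intervals after the first: 4 × 14 = 56 days after August 22, 2047.
August has 31 days — 9 days to the end of August leaves 47.
September has 30 days (17 left).
17 days into October → October 17, 2047.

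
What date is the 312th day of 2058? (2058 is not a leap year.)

January has 31 days (312 − 31 = 281 remain).
February has 28 days (281 − 28 = 253 remain).
March has 31 days (253 − 31 = 222 remain).
April has 30 days (222 − 30 = 192 remain).
May has 31 days (192 − 31 = 161 remain).
June has 30 days (161 − 30 = 131 remain).
July has 31 days (131 − 31 = 100 remain).
August has 31 days (100 − 31 = 69 remain).
September has 30 days (69 − 30 = 39 remain).
October has 31 days (39 − 31 = 8 remain).
8 into November → November 8.

2058-11-08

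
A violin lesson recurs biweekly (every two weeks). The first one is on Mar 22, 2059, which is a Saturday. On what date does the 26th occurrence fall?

The 26th occurrence is 25 intervals after the first: 25 × 14 = 350 days after Mar 22, 2059.
Mar has 31 days — 9 days to the end of Mar leaves 341.
Apr has 30 days (311 left).
May has 31 days (280 left).
Jun has 30 days (250 left).
Jul has 31 days (219 left).
Aug has 31 days (188 left).
Sep has 30 days (158 left).
Oct has 31 days (127 left).
Nov has 30 days (97 left).
Dec has 31 days (66 left).
Jan has 31 days (35 left).
Feb has 29 days (6 left).
6 days into Mar → Mar 6, 2060.

Mar 6, 2060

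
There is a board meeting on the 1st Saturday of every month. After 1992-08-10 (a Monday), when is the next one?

August 1992 starts on a Saturday, so its 1st Saturday is 1992-08-01.
That is not after 1992-08-10, so look at September 1992.
September 1992 starts on a Tuesday, so its 1st Saturday is 1992-09-05 (4 days in).

1992-09-05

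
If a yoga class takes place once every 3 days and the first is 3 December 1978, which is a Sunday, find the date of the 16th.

The 16th occurrence is 15 intervals after the first: 15 × 3 = 45 days after 3 December 1978.
December has 31 days — 28 days to the end of December leaves 17.
17 days into January → 17 January 1979.

17 January 1979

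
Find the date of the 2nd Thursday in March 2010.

The first Thursday of March 2010 is March 4.
The 2nd Thursday is 1 weeks later: 4 + 7 = 11.

11 March 2010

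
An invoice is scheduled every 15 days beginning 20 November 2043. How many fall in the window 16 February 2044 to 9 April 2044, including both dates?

Occurrences land 15·i days after 20 November 2043 for i = 0, 1, 2, …
16 February 2044 is 88 days after the start; 88 ÷ 15 = 5 remainder 13; since the remainder is 13, round up to i = 6. First occurrence in the window: #7 on 18 February 2044 (6×15 = 90 days in).
9 April 2044 is 141 days after the start; 141 ÷ 15 = 9 remainder 6. Last occurrence in the window: #10 on 3 April 2044.
Occurrences #7 through #10: 4 in total.

4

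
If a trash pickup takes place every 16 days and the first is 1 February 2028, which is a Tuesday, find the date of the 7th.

The 7th occurrence is 6 intervals after the first: 6 × 16 = 96 days after 1 February 2028.
February has 29 days — 28 days to the end of February leaves 68.
March has 31 days (37 left).
April has 30 days (7 left).
7 days into May → 7 May 2028.

7 May 2028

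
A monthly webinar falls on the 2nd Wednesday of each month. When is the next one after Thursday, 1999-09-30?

September 1999 starts on a Wednesday; its first Wednesday is the 1st, so the 2nd Wednesday is the 8th — 1999-09-08.
That is not after 1999-09-30, so look at October 1999.
October 1999 starts on a Friday; its first Wednesday is the 6th, so the 2nd Wednesday is the 13th — 1999-10-13.

1999-10-13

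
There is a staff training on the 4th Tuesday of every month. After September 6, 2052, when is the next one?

September 24, 2052

September 2052 starts on a Sunday; its first Tuesday is the 3rd, so the 4th Tuesday is the 24th — September 24, 2052.
September 24, 2052 is after September 6, 2052, so that is the next one.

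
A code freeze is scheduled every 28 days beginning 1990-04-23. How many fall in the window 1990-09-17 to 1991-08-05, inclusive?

11

Occurrences land 28·i days after 1990-04-23 for i = 0, 1, 2, …
1990-09-17 is 147 days after the start; 147 ÷ 28 = 5 remainder 7; since the remainder is 7, round up to i = 6. First occurrence in the window: #7 on 1990-10-08 (6×28 = 168 days in).
1991-08-05 is 469 days after the start; 469 ÷ 28 = 16 remainder 21. Last occurrence in the window: #17 on 1991-07-15.
Occurrences #7 through #17: 11 in total.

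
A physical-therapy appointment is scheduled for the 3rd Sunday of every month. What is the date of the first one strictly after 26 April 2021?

16 May 2021

April 2021 starts on a Thursday; its first Sunday is the 4th, so the 3rd Sunday is the 18th — 18 April 2021.
That is not after 26 April 2021, so look at May 2021.
May 2021 starts on a Saturday; its first Sunday is the 2nd, so the 3rd Sunday is the 16th — 16 May 2021.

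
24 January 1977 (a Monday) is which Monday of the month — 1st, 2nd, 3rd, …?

Day 24 falls in week ⌈24/7⌉ of the month.
Days 1–7 hold the 1st Monday, 8–14 the 2nd, 15–21 the 3rd, 22–28 the 4th, 29–31 the 5th.
24 is in the range for the 4th.

4th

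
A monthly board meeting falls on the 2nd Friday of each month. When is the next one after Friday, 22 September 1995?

September 1995 starts on a Friday; its first Friday is the 1st, so the 2nd Friday is the 8th — 8 September 1995.
That is not after 22 September 1995, so look at October 1995.
October 1995 starts on a Sunday; its first Friday is the 6th, so the 2nd Friday is the 13th — 13 October 1995.

13 October 1995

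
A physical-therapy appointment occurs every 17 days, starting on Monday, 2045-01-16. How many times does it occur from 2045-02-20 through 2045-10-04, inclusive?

Occurrences land 17·i days after 2045-01-16 for i = 0, 1, 2, …
2045-02-20 is 35 days after the start; 35 ÷ 17 = 2 remainder 1; since the remainder is 1, round up to i = 3. First occurrence in the window: #4 on 2045-03-08 (3×17 = 51 days in).
2045-10-04 is 261 days after the start; 261 ÷ 17 = 15 remainder 6. Last occurrence in the window: #16 on 2045-09-28.
Occurrences #4 through #16: 13 in total.

13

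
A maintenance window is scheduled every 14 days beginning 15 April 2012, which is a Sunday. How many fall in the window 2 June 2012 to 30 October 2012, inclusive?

11

Occurrences land 14·i days after 15 April 2012 for i = 0, 1, 2, …
2 June 2012 is 48 days after the start; 48 ÷ 14 = 3 remainder 6; since the remainder is 6, round up to i = 4. First occurrence in the window: #5 on 10 June 2012 (4×14 = 56 days in).
30 October 2012 is 198 days after the start; 198 ÷ 14 = 14 remainder 2. Last occurrence in the window: #15 on 28 October 2012.
Occurrences #5 through #15: 11 in total.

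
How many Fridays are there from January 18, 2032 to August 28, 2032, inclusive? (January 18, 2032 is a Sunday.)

32

January 18, 2032 is a Sunday; the first Friday on or after it is January 23, 2032 (5 days later).
From January 23, 2032 to August 28, 2032: 8 + 29 + 31 + 30 + 31 + 30 + 31 + 28 = 218 days (rest of January, February, March, April, May, June, July, August).
218 ÷ 7 = 31 full weeks with remainder 1, so 31 more Fridays after the first → 32.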